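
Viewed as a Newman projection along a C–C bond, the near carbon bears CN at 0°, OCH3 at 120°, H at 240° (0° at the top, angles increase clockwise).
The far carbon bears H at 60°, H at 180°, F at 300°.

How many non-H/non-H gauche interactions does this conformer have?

1

Non-H gauche pairs: CN(0°)/F(300°) — 1 interaction.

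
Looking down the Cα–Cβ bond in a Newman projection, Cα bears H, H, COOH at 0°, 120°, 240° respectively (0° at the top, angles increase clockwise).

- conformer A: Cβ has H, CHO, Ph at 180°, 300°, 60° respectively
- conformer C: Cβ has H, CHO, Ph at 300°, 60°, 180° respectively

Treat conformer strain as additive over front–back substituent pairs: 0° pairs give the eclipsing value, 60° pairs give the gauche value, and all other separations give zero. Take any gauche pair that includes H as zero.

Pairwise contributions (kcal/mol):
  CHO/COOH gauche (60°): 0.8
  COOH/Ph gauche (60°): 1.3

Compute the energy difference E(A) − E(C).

-0.5 kcal/mol

A (staggered): COOH–CHO gauche; 0.8 = 0.8 kcal/mol.
C (staggered): COOH–Ph gauche; 1.3 = 1.3 kcal/mol.
E(A) − E(C) = 0.8 − 1.3 = -0.5 kcal/mol.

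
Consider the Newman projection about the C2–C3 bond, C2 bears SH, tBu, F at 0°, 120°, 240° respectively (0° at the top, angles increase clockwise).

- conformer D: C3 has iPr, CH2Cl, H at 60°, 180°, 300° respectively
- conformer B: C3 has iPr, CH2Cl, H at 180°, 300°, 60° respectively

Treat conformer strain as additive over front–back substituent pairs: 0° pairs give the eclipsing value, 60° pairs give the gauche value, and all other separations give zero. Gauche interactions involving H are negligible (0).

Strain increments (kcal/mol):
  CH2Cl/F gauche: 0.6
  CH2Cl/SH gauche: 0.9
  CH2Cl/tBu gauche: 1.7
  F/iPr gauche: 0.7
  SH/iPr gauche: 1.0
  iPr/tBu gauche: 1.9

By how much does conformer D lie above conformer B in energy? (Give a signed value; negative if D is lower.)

D is staggered. SH at 0° is gauche with iPr at 60° (1.0); tBu at 120° is gauche with iPr at 60° (1.9); tBu at 120° is gauche with CH2Cl at 180° (1.7); F at 240° is gauche with CH2Cl at 180° (0.6). Total 5.2 kcal/mol.
B is staggered. SH at 0° is gauche with CH2Cl at 300° (0.9); tBu at 120° is gauche with iPr at 180° (1.9); F at 240° is gauche with iPr at 180° (0.7); F at 240° is gauche with CH2Cl at 300° (0.6). Total 4.1 kcal/mol.
E(D) − E(B) = 5.2 − 4.1 = +1.1 kcal/mol.

+1.1 kcal/mol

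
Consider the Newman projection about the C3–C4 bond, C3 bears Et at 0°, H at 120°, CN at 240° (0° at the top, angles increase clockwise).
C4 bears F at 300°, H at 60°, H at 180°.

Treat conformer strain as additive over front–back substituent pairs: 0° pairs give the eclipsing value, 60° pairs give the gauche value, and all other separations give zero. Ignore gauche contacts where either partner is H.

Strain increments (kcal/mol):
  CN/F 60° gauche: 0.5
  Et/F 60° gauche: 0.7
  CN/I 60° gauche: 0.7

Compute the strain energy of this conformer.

1.2 kcal/mol

This conformer (staggered): Et(0°)/F(300°) gauche 0.7; CN(240°)/F(300°) gauche 0.5 → 1.2 kcal/mol.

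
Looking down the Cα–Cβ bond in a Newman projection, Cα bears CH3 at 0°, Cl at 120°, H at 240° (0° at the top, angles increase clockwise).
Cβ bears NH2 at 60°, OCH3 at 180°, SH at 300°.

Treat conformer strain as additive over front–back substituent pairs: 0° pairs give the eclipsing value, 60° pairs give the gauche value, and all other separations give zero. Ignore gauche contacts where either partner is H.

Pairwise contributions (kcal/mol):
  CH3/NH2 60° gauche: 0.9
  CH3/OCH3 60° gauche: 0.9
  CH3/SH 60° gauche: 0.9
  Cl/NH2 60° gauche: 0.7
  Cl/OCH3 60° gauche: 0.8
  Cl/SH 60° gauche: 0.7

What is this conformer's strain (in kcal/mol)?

This conformer (staggered): CH3(0°)/NH2(60°) gauche 0.9; CH3(0°)/SH(300°) gauche 0.9; Cl(120°)/NH2(60°) gauche 0.7; Cl(120°)/OCH3(180°) gauche 0.8 → 3.3 kcal/mol.

3.3 kcal/mol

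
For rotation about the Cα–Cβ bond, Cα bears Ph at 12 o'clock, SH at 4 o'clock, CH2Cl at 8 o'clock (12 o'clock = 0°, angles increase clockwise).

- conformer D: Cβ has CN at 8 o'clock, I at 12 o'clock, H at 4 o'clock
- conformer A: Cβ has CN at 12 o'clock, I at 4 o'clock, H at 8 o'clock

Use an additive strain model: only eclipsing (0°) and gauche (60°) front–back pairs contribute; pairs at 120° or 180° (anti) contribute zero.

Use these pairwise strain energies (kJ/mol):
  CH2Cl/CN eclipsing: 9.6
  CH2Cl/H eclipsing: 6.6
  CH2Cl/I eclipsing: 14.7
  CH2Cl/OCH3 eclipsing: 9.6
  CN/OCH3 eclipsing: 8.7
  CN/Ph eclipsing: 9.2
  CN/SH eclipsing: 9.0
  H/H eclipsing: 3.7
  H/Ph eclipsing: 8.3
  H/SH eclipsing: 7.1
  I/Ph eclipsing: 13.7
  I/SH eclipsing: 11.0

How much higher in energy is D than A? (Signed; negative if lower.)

D (eclipsed): Ph(0°)/I(0°) eclipsed 13.7; SH(120°)/H(120°) eclipsed 7.1; CH2Cl(240°)/CN(240°) eclipsed 9.6 → 30.4 kJ/mol.
A (eclipsed): Ph(0°)/CN(0°) eclipsed 9.2; SH(120°)/I(120°) eclipsed 11.0; CH2Cl(240°)/H(240°) eclipsed 6.6 → 26.8 kJ/mol.
E(D) − E(A) = 30.4 − 26.8 = +3.6 kJ/mol.

+3.6 kJ/mol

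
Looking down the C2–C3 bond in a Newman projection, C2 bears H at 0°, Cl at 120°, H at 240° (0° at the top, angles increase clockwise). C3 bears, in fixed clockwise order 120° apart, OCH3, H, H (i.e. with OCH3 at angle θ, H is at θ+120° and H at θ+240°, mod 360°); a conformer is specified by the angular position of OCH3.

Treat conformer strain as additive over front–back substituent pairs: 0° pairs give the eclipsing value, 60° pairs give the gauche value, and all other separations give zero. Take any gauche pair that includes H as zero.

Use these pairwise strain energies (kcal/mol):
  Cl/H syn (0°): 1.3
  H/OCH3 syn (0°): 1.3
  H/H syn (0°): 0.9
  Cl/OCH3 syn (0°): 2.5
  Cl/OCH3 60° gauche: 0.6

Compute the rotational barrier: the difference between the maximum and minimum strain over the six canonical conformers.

OCH3 at 0° (eclipsed): H–OCH3 eclipsed, Cl–H eclipsed, H–H eclipsed; 1.3 + 1.3 + 0.9 = 3.5 kcal/mol.
OCH3 at 60° (staggered): Cl–OCH3 gauche; 0.6 = 0.6 kcal/mol.
OCH3 at 120° (eclipsed): H–H eclipsed, Cl–OCH3 eclipsed, H–H eclipsed; 0.9 + 2.5 + 0.9 = 4.3 kcal/mol.
OCH3 at 180° (staggered): Cl–OCH3 gauche; 0.6 = 0.6 kcal/mol.
OCH3 at 240° (eclipsed): H–H eclipsed, Cl–H eclipsed, H–OCH3 eclipsed; 0.9 + 1.3 + 1.3 = 3.5 kcal/mol.
OCH3 at 300° (staggered): no non-H gauche contacts → 0.0 kcal/mol.
Max at 120° (4.3 kcal/mol), min at 300° (0.0 kcal/mol); barrier = 4.3 kcal/mol.

4.3 kcal/mol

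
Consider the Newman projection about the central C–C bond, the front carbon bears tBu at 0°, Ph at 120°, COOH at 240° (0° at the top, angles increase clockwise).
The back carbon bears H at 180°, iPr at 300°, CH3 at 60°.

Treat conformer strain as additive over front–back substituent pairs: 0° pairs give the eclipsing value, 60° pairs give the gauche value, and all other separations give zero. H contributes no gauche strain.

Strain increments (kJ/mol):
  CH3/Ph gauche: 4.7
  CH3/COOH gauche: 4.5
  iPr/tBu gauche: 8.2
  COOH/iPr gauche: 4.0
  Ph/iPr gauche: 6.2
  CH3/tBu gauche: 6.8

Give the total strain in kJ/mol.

This conformer (staggered): tBu(0°)/iPr(300°) gauche 8.2; tBu(0°)/CH3(60°) gauche 6.8; Ph(120°)/CH3(60°) gauche 4.7; COOH(240°)/iPr(300°) gauche 4.0 → 23.7 kJ/mol.

23.7 kJ/mol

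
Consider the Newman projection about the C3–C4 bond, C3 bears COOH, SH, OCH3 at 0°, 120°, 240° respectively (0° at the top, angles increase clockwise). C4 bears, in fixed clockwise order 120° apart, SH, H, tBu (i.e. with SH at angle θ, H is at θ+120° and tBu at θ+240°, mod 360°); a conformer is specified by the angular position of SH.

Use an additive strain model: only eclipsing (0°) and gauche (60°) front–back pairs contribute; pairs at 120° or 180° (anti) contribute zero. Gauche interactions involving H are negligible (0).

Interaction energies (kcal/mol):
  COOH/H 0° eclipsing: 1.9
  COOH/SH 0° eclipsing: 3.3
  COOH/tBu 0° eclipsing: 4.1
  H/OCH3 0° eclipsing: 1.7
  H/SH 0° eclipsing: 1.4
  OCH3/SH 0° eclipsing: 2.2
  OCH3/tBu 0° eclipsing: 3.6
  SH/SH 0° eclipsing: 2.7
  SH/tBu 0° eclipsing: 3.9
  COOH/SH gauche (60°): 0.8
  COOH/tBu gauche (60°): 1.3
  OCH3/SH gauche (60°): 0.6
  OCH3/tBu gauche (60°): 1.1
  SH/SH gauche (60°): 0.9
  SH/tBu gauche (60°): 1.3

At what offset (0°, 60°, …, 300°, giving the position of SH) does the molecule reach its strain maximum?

120°

SH at 0° (eclipsed): COOH–SH eclipsed, SH–H eclipsed, OCH3–tBu eclipsed; 3.3 + 1.4 + 3.6 = 8.3 kcal/mol.
SH at 60° (staggered): COOH–SH gauche, COOH–tBu gauche, SH–SH gauche, OCH3–tBu gauche; 0.8 + 1.3 + 0.9 + 1.1 = 4.1 kcal/mol.
SH at 120° (eclipsed): COOH–tBu eclipsed, SH–SH eclipsed, OCH3–H eclipsed; 4.1 + 2.7 + 1.7 = 8.5 kcal/mol.
SH at 180° (staggered): COOH–tBu gauche, SH–SH gauche, SH–tBu gauche, OCH3–SH gauche; 1.3 + 0.9 + 1.3 + 0.6 = 4.1 kcal/mol.
SH at 240° (eclipsed): COOH–H eclipsed, SH–tBu eclipsed, OCH3–SH eclipsed; 1.9 + 3.9 + 2.2 = 8.0 kcal/mol.
SH at 300° (staggered): COOH–SH gauche, SH–tBu gauche, OCH3–SH gauche, OCH3–tBu gauche; 0.8 + 1.3 + 0.6 + 1.1 = 3.8 kcal/mol.
The maximum (8.5 kcal/mol) occurs with SH at 120°.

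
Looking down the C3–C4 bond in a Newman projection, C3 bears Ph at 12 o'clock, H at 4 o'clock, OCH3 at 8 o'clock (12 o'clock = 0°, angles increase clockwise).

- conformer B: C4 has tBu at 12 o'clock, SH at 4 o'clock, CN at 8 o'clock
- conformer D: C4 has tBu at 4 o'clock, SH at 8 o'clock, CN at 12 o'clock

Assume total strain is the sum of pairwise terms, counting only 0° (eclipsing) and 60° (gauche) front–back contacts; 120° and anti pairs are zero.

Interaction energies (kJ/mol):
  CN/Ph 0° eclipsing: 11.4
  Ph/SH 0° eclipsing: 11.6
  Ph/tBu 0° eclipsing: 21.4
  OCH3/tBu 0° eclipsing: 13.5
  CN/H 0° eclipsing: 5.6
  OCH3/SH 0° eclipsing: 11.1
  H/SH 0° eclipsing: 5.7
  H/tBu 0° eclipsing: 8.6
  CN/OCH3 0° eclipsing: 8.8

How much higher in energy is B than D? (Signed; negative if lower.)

+4.8 kJ/mol

B is eclipsed. Ph at 0° is eclipsed with tBu at 0° (21.4); H at 120° is eclipsed with SH at 120° (5.7); OCH3 at 240° is eclipsed with CN at 240° (8.8). Total 35.9 kJ/mol.
D is eclipsed. Ph at 0° is eclipsed with CN at 0° (11.4); H at 120° is eclipsed with tBu at 120° (8.6); OCH3 at 240° is eclipsed with SH at 240° (11.1). Total 31.1 kJ/mol.
E(B) − E(D) = 35.9 − 31.1 = +4.8 kJ/mol.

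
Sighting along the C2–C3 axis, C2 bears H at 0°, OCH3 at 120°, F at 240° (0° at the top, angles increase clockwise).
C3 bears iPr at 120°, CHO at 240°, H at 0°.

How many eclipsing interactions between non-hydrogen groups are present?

Non-H eclipsing pairs: OCH3(120°)/iPr(120°); F(240°)/CHO(240°) — 2 interactions.

2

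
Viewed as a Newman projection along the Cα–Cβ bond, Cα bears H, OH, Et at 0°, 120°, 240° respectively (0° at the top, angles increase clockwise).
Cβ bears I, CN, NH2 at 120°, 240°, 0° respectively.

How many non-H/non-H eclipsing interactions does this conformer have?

Non-H eclipsing pairs: OH(120°)/I(120°); Et(240°)/CN(240°) — 2 interactions.

2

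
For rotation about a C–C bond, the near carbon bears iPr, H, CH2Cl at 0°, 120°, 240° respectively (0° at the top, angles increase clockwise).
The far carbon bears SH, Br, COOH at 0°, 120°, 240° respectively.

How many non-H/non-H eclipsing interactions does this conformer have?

Non-H eclipsing pairs: iPr(0°)/SH(0°); CH2Cl(240°)/COOH(240°) — 2 interactions.

2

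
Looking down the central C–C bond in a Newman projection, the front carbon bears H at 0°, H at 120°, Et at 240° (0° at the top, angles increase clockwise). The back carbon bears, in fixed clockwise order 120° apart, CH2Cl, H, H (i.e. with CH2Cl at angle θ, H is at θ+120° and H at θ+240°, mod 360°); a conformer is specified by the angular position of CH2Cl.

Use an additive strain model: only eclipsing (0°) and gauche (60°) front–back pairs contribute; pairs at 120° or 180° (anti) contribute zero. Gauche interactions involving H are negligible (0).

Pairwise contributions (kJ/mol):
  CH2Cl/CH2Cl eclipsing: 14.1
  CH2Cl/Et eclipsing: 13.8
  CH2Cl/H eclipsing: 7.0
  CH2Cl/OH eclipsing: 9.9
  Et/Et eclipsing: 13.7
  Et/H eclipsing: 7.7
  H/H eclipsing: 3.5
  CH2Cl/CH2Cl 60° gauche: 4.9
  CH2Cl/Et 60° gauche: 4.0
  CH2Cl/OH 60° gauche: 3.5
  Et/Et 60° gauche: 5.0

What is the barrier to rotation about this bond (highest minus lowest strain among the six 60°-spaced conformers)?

20.8 kJ/mol

CH2Cl at 0° is eclipsed. H at 0° is eclipsed with CH2Cl at 0° (7.0); H at 120° is eclipsed with H at 120° (3.5); Et at 240° is eclipsed with H at 240° (7.7). Total 18.2 kJ/mol.
CH2Cl at 60° (staggered): no non-H gauche contacts → 0.0 kJ/mol.
CH2Cl at 120° is eclipsed. H at 0° is eclipsed with H at 0° (3.5); H at 120° is eclipsed with CH2Cl at 120° (7.0); Et at 240° is eclipsed with H at 240° (7.7). Total 18.2 kJ/mol.
CH2Cl at 180° is staggered. Et at 240° is gauche with CH2Cl at 180° (4.0). Total 4.0 kJ/mol.
CH2Cl at 240° is eclipsed. H at 0° is eclipsed with H at 0° (3.5); H at 120° is eclipsed with H at 120° (3.5); Et at 240° is eclipsed with CH2Cl at 240° (13.8). Total 20.8 kJ/mol.
CH2Cl at 300° is staggered. Et at 240° is gauche with CH2Cl at 300° (4.0). Total 4.0 kJ/mol.
Max at 240° (20.8 kJ/mol), min at 60° (0.0 kJ/mol); barrier = 20.8 kJ/mol.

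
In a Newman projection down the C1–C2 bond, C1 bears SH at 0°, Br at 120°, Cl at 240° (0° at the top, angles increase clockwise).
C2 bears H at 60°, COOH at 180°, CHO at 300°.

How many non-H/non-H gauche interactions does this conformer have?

Non-H gauche pairs: SH(0°)/CHO(300°); Br(120°)/COOH(180°); Cl(240°)/COOH(180°); Cl(240°)/CHO(300°) — 4 interactions.

4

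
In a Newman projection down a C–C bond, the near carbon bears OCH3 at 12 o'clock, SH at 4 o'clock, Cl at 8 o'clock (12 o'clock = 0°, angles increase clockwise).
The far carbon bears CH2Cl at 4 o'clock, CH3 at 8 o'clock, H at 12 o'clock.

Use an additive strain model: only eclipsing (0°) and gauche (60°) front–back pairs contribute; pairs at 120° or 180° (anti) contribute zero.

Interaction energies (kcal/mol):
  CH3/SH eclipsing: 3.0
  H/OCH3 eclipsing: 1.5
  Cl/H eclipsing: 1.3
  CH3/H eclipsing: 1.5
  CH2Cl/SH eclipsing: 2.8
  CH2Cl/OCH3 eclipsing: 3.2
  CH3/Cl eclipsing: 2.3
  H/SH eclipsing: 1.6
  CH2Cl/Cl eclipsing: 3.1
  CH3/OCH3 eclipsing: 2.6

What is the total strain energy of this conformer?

6.6 kcal/mol

This conformer (eclipsed): OCH3(0°)/H(0°) eclipsed 1.5; SH(120°)/CH2Cl(120°) eclipsed 2.8; Cl(240°)/CH3(240°) eclipsed 2.3 → 6.6 kcal/mol.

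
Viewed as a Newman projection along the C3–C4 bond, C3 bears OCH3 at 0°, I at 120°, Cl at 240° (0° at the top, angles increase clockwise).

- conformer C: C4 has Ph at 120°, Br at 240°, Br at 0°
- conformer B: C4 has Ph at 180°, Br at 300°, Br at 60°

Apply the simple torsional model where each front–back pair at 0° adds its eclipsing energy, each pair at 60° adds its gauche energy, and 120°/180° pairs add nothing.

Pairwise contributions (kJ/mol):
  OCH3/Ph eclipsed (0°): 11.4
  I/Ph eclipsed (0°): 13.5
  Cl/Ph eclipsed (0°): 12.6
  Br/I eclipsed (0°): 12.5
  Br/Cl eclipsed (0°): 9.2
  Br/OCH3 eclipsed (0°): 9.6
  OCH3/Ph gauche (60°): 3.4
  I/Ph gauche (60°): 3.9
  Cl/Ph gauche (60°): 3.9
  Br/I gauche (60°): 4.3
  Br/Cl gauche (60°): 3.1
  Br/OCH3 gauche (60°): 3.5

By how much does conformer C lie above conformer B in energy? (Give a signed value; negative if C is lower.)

C is eclipsed. OCH3 at 0° is eclipsed with Br at 0° (9.6); I at 120° is eclipsed with Ph at 120° (13.5); Cl at 240° is eclipsed with Br at 240° (9.2). Total 32.3 kJ/mol.
B is staggered. OCH3 at 0° is gauche with Br at 300° (3.5); OCH3 at 0° is gauche with Br at 60° (3.5); I at 120° is gauche with Ph at 180° (3.9); I at 120° is gauche with Br at 60° (4.3); Cl at 240° is gauche with Ph at 180° (3.9); Cl at 240° is gauche with Br at 300° (3.1). Total 22.2 kJ/mol.
E(C) − E(B) = 32.3 − 22.2 = +10.1 kJ/mol.

+10.1 kJ/mol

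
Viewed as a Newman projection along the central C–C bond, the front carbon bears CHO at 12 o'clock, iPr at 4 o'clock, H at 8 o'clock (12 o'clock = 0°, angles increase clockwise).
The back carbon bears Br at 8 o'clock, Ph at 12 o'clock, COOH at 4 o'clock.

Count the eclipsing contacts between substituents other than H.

2

Non-H eclipsing pairs: CHO(0°)/Ph(0°); iPr(120°)/COOH(120°) — 2 interactions.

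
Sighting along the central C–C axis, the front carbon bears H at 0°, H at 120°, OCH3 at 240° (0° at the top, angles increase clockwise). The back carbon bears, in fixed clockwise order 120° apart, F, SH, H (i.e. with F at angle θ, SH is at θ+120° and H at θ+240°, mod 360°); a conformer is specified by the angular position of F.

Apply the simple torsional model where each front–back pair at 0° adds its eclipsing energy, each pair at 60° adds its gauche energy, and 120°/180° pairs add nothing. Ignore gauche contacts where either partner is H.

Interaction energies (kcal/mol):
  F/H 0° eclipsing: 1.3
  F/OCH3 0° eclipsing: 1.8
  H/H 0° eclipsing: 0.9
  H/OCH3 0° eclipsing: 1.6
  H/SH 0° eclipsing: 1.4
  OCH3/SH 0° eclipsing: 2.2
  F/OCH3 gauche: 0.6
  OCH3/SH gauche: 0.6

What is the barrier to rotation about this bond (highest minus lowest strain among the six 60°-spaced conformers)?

3.8 kcal/mol

F at 0° is eclipsed. H at 0° is eclipsed with F at 0° (1.3); H at 120° is eclipsed with SH at 120° (1.4); OCH3 at 240° is eclipsed with H at 240° (1.6). Total 4.3 kcal/mol.
F at 60° is staggered. OCH3 at 240° is gauche with SH at 180° (0.6). Total 0.6 kcal/mol.
F at 120° is eclipsed. H at 0° is eclipsed with H at 0° (0.9); H at 120° is eclipsed with F at 120° (1.3); OCH3 at 240° is eclipsed with SH at 240° (2.2). Total 4.4 kcal/mol.
F at 180° is staggered. OCH3 at 240° is gauche with F at 180° (0.6); OCH3 at 240° is gauche with SH at 300° (0.6). Total 1.2 kcal/mol.
F at 240° is eclipsed. H at 0° is eclipsed with SH at 0° (1.4); H at 120° is eclipsed with H at 120° (0.9); OCH3 at 240° is eclipsed with F at 240° (1.8). Total 4.1 kcal/mol.
F at 300° is staggered. OCH3 at 240° is gauche with F at 300° (0.6). Total 0.6 kcal/mol.
Max at 120° (4.4 kcal/mol), min at 60° (0.6 kcal/mol); barrier = 3.8 kcal/mol.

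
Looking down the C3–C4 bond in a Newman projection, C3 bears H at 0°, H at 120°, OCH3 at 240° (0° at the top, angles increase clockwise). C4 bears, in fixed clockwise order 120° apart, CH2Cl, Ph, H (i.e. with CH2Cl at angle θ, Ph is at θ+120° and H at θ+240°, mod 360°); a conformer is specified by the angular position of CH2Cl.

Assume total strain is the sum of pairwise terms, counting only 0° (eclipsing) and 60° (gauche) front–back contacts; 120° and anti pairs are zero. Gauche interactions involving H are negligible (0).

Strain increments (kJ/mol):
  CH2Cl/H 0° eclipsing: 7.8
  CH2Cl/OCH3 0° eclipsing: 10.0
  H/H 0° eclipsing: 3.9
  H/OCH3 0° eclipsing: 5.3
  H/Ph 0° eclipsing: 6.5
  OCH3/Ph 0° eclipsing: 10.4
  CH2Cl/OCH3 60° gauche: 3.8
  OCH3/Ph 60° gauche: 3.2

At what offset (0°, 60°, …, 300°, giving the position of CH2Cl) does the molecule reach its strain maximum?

CH2Cl at 0° (eclipsed): H(0°)/CH2Cl(0°) eclipsed 7.8; H(120°)/Ph(120°) eclipsed 6.5; OCH3(240°)/H(240°) eclipsed 5.3 → 19.6 kJ/mol.
CH2Cl at 60° (staggered): OCH3(240°)/Ph(180°) gauche 3.2 → 3.2 kJ/mol.
CH2Cl at 120° (eclipsed): H(0°)/H(0°) eclipsed 3.9; H(120°)/CH2Cl(120°) eclipsed 7.8; OCH3(240°)/Ph(240°) eclipsed 10.4 → 22.1 kJ/mol.
CH2Cl at 180° (staggered): OCH3(240°)/CH2Cl(180°) gauche 3.8; OCH3(240°)/Ph(300°) gauche 3.2 → 7.0 kJ/mol.
CH2Cl at 240° (eclipsed): H(0°)/Ph(0°) eclipsed 6.5; H(120°)/H(120°) eclipsed 3.9; OCH3(240°)/CH2Cl(240°) eclipsed 10.0 → 20.4 kJ/mol.
CH2Cl at 300° (staggered): OCH3(240°)/CH2Cl(300°) gauche 3.8 → 3.8 kJ/mol.
The maximum (22.1 kJ/mol) occurs with CH2Cl at 120°.

120°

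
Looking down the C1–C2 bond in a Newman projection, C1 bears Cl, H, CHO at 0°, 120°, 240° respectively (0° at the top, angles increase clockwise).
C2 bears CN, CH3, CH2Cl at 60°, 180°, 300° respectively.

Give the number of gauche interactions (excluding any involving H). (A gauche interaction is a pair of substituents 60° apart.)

Non-H gauche pairs: Cl(0°)/CN(60°); Cl(0°)/CH2Cl(300°); CHO(240°)/CH3(180°); CHO(240°)/CH2Cl(300°) — 4 interactions.

4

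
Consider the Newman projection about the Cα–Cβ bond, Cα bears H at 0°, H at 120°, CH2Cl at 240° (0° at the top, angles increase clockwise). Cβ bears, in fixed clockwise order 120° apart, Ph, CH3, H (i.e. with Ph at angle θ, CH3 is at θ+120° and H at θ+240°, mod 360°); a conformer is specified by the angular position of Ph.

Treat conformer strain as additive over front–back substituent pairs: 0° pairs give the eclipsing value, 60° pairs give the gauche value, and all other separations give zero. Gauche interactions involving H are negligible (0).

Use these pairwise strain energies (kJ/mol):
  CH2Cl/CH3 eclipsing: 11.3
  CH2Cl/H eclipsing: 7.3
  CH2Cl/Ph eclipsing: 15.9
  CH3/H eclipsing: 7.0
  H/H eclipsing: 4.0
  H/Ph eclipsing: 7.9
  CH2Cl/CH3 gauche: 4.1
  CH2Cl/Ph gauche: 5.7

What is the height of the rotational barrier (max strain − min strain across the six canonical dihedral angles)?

Ph at 0° (eclipsed): H(0°)/Ph(0°) eclipsed 7.9; H(120°)/CH3(120°) eclipsed 7.0; CH2Cl(240°)/H(240°) eclipsed 7.3 → 22.2 kJ/mol.
Ph at 60° (staggered): CH2Cl(240°)/CH3(180°) gauche 4.1 → 4.1 kJ/mol.
Ph at 120° (eclipsed): H(0°)/H(0°) eclipsed 4.0; H(120°)/Ph(120°) eclipsed 7.9; CH2Cl(240°)/CH3(240°) eclipsed 11.3 → 23.2 kJ/mol.
Ph at 180° (staggered): CH2Cl(240°)/Ph(180°) gauche 5.7; CH2Cl(240°)/CH3(300°) gauche 4.1 → 9.8 kJ/mol.
Ph at 240° (eclipsed): H(0°)/CH3(0°) eclipsed 7.0; H(120°)/H(120°) eclipsed 4.0; CH2Cl(240°)/Ph(240°) eclipsed 15.9 → 26.9 kJ/mol.
Ph at 300° (staggered): CH2Cl(240°)/Ph(300°) gauche 5.7 → 5.7 kJ/mol.
Max at 240° (26.9 kJ/mol), min at 60° (4.1 kJ/mol); barrier = 22.8 kJ/mol.

22.8 kJ/mol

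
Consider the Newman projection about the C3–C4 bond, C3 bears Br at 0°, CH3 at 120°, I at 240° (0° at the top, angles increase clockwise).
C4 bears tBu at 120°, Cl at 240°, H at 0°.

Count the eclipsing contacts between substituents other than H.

2

Non-H eclipsing pairs: CH3(120°)/tBu(120°); I(240°)/Cl(240°) — 2 interactions.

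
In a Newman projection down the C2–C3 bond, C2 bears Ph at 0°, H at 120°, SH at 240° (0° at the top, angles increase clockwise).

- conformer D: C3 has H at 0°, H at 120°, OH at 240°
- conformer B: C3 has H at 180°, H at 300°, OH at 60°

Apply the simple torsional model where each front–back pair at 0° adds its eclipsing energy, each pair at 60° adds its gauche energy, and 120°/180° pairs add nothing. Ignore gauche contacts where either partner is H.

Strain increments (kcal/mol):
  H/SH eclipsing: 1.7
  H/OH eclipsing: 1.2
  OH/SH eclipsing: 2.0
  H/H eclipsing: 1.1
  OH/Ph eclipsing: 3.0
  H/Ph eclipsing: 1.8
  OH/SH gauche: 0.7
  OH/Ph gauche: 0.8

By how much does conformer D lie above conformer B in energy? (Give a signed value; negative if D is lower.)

+4.1 kcal/mol

D is eclipsed. Ph at 0° is eclipsed with H at 0° (1.8); H at 120° is eclipsed with H at 120° (1.1); SH at 240° is eclipsed with OH at 240° (2.0). Total 4.9 kcal/mol.
B is staggered. Ph at 0° is gauche with OH at 60° (0.8). Total 0.8 kcal/mol.
E(D) − E(B) = 4.9 − 0.8 = +4.1 kcal/mol.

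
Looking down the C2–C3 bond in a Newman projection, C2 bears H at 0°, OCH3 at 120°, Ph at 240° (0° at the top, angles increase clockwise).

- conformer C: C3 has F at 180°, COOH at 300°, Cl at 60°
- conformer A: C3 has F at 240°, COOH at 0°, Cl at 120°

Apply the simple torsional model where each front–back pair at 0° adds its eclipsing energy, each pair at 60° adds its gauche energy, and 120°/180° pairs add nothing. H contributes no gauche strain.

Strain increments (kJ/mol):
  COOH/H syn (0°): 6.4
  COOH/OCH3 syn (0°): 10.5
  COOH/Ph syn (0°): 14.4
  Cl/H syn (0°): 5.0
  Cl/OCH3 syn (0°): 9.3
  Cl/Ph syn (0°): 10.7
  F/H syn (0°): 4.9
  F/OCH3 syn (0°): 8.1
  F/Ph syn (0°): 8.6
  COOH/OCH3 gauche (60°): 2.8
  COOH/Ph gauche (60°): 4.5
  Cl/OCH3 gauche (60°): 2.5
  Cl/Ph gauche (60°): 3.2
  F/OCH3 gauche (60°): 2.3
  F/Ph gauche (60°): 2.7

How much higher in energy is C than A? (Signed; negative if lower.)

-12.3 kJ/mol

C (staggered): OCH3(120°)/F(180°) gauche 2.3; OCH3(120°)/Cl(60°) gauche 2.5; Ph(240°)/F(180°) gauche 2.7; Ph(240°)/COOH(300°) gauche 4.5 → 12.0 kJ/mol.
A (eclipsed): H(0°)/COOH(0°) eclipsed 6.4; OCH3(120°)/Cl(120°) eclipsed 9.3; Ph(240°)/F(240°) eclipsed 8.6 → 24.3 kJ/mol.
E(C) − E(A) = 12.0 − 24.3 = -12.3 kJ/mol.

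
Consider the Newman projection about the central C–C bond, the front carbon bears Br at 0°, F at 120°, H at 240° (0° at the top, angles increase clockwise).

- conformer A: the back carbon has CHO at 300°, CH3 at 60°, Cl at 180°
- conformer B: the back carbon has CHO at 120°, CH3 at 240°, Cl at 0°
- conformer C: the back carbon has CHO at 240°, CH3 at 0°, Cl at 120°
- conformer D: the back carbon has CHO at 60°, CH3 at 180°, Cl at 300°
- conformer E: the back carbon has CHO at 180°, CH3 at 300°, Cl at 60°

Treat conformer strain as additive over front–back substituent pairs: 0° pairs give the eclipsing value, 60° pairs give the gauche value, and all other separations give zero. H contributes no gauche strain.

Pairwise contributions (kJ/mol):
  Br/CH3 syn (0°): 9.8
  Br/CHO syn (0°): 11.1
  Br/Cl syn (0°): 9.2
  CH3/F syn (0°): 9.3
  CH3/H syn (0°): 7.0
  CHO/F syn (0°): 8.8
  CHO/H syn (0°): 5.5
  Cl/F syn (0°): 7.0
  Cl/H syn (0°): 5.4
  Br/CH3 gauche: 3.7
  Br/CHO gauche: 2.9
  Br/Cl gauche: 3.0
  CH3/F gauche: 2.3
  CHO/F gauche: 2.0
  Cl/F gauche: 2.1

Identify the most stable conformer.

D

A is staggered. Br at 0° is gauche with CHO at 300° (2.9); Br at 0° is gauche with CH3 at 60° (3.7); F at 120° is gauche with CH3 at 60° (2.3); F at 120° is gauche with Cl at 180° (2.1). Total 11.0 kJ/mol.
B is eclipsed. Br at 0° is eclipsed with Cl at 0° (9.2); F at 120° is eclipsed with CHO at 120° (8.8); H at 240° is eclipsed with CH3 at 240° (7.0). Total 25.0 kJ/mol.
C is eclipsed. Br at 0° is eclipsed with CH3 at 0° (9.8); F at 120° is eclipsed with Cl at 120° (7.0); H at 240° is eclipsed with CHO at 240° (5.5). Total 22.3 kJ/mol.
D is staggered. Br at 0° is gauche with CHO at 60° (2.9); Br at 0° is gauche with Cl at 300° (3.0); F at 120° is gauche with CHO at 60° (2.0); F at 120° is gauche with CH3 at 180° (2.3). Total 10.2 kJ/mol.
E is staggered. Br at 0° is gauche with CH3 at 300° (3.7); Br at 0° is gauche with Cl at 60° (3.0); F at 120° is gauche with CHO at 180° (2.0); F at 120° is gauche with Cl at 60° (2.1). Total 10.8 kJ/mol.
D has the lowest total (10.2 kJ/mol).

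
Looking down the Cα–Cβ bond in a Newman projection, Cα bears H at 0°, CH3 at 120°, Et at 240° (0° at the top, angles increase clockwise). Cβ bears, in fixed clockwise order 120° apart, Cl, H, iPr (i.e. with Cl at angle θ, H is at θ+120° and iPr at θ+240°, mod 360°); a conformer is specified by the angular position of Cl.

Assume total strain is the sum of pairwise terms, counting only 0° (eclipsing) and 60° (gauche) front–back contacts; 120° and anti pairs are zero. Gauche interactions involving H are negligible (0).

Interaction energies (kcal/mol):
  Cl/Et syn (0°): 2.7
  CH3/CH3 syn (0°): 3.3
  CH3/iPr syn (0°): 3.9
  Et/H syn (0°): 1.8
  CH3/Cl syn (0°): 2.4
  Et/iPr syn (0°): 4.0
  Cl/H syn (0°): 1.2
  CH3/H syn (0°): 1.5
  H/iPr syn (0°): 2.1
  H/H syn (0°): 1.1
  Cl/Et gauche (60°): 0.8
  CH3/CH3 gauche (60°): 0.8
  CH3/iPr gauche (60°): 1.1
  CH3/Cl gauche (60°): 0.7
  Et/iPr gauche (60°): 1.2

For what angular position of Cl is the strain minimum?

Cl at 0° (eclipsed): H(0°)/Cl(0°) eclipsed 1.2; CH3(120°)/H(120°) eclipsed 1.5; Et(240°)/iPr(240°) eclipsed 4.0 → 6.7 kcal/mol.
Cl at 60° (staggered): CH3(120°)/Cl(60°) gauche 0.7; Et(240°)/iPr(300°) gauche 1.2 → 1.9 kcal/mol.
Cl at 120° (eclipsed): H(0°)/iPr(0°) eclipsed 2.1; CH3(120°)/Cl(120°) eclipsed 2.4; Et(240°)/H(240°) eclipsed 1.8 → 6.3 kcal/mol.
Cl at 180° (staggered): CH3(120°)/Cl(180°) gauche 0.7; CH3(120°)/iPr(60°) gauche 1.1; Et(240°)/Cl(180°) gauche 0.8 → 2.6 kcal/mol.
Cl at 240° (eclipsed): H(0°)/H(0°) eclipsed 1.1; CH3(120°)/iPr(120°) eclipsed 3.9; Et(240°)/Cl(240°) eclipsed 2.7 → 7.7 kcal/mol.
Cl at 300° (staggered): CH3(120°)/iPr(180°) gauche 1.1; Et(240°)/Cl(300°) gauche 0.8; Et(240°)/iPr(180°) gauche 1.2 → 3.1 kcal/mol.
The minimum (1.9 kcal/mol) occurs with Cl at 60°.

60°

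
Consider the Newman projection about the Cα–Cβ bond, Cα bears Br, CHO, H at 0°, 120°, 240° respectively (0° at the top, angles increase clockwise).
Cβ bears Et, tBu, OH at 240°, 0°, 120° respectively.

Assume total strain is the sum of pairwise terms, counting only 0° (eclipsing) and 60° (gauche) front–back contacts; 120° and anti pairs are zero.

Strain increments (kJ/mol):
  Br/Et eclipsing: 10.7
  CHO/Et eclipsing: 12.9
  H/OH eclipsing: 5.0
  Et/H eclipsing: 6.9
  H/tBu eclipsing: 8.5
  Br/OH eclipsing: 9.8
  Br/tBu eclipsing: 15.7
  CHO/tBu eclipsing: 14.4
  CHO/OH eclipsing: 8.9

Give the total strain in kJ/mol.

31.5 kJ/mol

This conformer (eclipsed): Br–tBu eclipsed, CHO–OH eclipsed, H–Et eclipsed; 15.7 + 8.9 + 6.9 = 31.5 kJ/mol.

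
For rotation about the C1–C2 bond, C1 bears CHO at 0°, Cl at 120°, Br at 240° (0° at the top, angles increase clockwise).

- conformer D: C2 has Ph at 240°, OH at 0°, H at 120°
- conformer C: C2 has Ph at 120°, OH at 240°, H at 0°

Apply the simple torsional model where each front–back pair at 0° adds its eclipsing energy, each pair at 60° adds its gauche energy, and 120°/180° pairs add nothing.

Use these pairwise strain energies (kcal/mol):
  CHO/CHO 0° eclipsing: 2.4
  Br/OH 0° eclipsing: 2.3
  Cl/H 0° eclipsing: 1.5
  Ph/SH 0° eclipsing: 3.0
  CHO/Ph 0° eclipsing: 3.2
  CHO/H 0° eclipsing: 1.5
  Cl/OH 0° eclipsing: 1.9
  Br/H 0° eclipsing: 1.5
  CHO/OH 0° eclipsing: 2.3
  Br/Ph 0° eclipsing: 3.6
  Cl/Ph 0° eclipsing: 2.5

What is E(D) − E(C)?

+1.1 kcal/mol

D (eclipsed): CHO–OH eclipsed, Cl–H eclipsed, Br–Ph eclipsed; 2.3 + 1.5 + 3.6 = 7.4 kcal/mol.
C (eclipsed): CHO–H eclipsed, Cl–Ph eclipsed, Br–OH eclipsed; 1.5 + 2.5 + 2.3 = 6.3 kcal/mol.
E(D) − E(C) = 7.4 − 6.3 = +1.1 kcal/mol.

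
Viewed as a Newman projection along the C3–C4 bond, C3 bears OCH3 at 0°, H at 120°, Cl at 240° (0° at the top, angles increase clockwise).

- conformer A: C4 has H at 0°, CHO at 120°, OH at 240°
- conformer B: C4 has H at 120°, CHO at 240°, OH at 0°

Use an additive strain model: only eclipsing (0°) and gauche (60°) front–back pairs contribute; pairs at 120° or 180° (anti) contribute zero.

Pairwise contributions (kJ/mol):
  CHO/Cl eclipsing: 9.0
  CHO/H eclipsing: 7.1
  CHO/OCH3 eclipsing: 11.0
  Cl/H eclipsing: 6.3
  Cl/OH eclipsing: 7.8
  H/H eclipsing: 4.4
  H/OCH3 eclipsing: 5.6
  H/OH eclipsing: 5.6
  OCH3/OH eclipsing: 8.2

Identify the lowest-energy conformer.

A is eclipsed. OCH3 at 0° is eclipsed with H at 0° (5.6); H at 120° is eclipsed with CHO at 120° (7.1); Cl at 240° is eclipsed with OH at 240° (7.8). Total 20.5 kJ/mol.
B is eclipsed. OCH3 at 0° is eclipsed with OH at 0° (8.2); H at 120° is eclipsed with H at 120° (4.4); Cl at 240° is eclipsed with CHO at 240° (9.0). Total 21.6 kJ/mol.
A has the lowest total (20.5 kJ/mol).

A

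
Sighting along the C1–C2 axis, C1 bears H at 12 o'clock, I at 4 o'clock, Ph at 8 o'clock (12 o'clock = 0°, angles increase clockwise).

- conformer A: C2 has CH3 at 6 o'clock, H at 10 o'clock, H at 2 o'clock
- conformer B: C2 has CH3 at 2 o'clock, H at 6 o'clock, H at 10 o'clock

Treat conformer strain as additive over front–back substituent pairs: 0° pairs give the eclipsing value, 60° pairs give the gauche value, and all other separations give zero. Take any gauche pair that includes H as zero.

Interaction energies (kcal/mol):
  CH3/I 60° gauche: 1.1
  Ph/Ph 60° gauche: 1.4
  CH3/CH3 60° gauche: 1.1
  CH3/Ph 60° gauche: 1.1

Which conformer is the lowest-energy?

B

A is staggered. I at 120° is gauche with CH3 at 180° (1.1); Ph at 240° is gauche with CH3 at 180° (1.1). Total 2.2 kcal/mol.
B is staggered. I at 120° is gauche with CH3 at 60° (1.1). Total 1.1 kcal/mol.
B has the lowest total (1.1 kcal/mol).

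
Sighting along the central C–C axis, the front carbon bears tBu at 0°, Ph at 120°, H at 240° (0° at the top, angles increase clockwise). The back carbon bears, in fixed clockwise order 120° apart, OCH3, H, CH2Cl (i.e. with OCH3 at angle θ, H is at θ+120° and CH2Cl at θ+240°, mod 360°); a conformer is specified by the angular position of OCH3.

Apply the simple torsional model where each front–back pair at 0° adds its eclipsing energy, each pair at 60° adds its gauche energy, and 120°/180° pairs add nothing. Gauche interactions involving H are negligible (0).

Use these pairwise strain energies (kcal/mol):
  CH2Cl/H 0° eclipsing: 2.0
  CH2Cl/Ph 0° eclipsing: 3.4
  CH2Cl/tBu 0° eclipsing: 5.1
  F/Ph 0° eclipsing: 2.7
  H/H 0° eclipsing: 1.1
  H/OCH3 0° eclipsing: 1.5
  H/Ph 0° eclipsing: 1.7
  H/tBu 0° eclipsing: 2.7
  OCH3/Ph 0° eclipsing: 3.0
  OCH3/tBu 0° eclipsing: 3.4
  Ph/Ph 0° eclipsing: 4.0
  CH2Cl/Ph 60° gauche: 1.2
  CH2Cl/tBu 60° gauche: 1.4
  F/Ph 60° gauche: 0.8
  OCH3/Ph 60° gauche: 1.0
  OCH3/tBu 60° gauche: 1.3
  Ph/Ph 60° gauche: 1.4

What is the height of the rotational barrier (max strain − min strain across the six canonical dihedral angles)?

6.7 kcal/mol

OCH3 at 0° (eclipsed): tBu–OCH3 eclipsed, Ph–H eclipsed, H–CH2Cl eclipsed; 3.4 + 1.7 + 2.0 = 7.1 kcal/mol.
OCH3 at 60° (staggered): tBu–OCH3 gauche, tBu–CH2Cl gauche, Ph–OCH3 gauche; 1.3 + 1.4 + 1.0 = 3.7 kcal/mol.
OCH3 at 120° (eclipsed): tBu–CH2Cl eclipsed, Ph–OCH3 eclipsed, H–H eclipsed; 5.1 + 3.0 + 1.1 = 9.2 kcal/mol.
OCH3 at 180° (staggered): tBu–CH2Cl gauche, Ph–OCH3 gauche, Ph–CH2Cl gauche; 1.4 + 1.0 + 1.2 = 3.6 kcal/mol.
OCH3 at 240° (eclipsed): tBu–H eclipsed, Ph–CH2Cl eclipsed, H–OCH3 eclipsed; 2.7 + 3.4 + 1.5 = 7.6 kcal/mol.
OCH3 at 300° (staggered): tBu–OCH3 gauche, Ph–CH2Cl gauche; 1.3 + 1.2 = 2.5 kcal/mol.
Max at 120° (9.2 kcal/mol), min at 300° (2.5 kcal/mol); barrier = 6.7 kcal/mol.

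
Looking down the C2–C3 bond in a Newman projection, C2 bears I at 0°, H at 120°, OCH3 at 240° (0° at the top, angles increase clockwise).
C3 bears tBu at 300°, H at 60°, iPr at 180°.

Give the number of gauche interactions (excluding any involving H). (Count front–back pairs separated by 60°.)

3

Non-H gauche pairs: I(0°)/tBu(300°); OCH3(240°)/tBu(300°); OCH3(240°)/iPr(180°) — 3 interactions.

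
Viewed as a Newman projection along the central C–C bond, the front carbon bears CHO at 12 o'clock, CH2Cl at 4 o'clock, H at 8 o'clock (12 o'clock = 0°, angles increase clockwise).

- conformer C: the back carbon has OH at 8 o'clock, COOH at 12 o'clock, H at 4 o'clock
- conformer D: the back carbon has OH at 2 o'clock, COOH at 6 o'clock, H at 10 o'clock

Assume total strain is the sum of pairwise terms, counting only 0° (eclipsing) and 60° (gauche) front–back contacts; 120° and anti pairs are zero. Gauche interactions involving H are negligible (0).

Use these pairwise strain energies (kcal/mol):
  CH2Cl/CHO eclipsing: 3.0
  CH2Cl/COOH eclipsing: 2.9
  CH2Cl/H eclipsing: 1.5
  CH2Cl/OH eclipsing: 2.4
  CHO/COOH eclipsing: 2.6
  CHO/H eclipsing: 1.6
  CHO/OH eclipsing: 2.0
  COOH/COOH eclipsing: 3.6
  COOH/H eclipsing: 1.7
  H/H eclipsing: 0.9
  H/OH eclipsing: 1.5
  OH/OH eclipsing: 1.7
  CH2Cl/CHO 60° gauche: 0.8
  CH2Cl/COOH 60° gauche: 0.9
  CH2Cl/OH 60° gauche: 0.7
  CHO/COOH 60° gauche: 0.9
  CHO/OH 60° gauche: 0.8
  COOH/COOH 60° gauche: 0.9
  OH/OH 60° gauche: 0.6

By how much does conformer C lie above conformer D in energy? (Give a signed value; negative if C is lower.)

C is eclipsed. CHO at 0° is eclipsed with COOH at 0° (2.6); CH2Cl at 120° is eclipsed with H at 120° (1.5); H at 240° is eclipsed with OH at 240° (1.5). Total 5.6 kcal/mol.
D is staggered. CHO at 0° is gauche with OH at 60° (0.8); CH2Cl at 120° is gauche with OH at 60° (0.7); CH2Cl at 120° is gauche with COOH at 180° (0.9). Total 2.4 kcal/mol.
E(C) − E(D) = 5.6 − 2.4 = +3.2 kcal/mol.

+3.2 kcal/mol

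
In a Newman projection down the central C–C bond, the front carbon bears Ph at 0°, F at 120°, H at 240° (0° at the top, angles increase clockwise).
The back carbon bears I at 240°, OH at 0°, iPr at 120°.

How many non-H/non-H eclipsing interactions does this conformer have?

2

Non-H eclipsing pairs: Ph(0°)/OH(0°); F(120°)/iPr(120°) — 2 interactions.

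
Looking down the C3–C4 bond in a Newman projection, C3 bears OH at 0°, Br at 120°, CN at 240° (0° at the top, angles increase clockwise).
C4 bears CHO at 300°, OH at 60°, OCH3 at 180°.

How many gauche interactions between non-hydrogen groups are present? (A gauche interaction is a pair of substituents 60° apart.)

Non-H gauche pairs: OH(0°)/CHO(300°); OH(0°)/OH(60°); Br(120°)/OH(60°); Br(120°)/OCH3(180°); CN(240°)/CHO(300°); CN(240°)/OCH3(180°) — 6 interactions.

6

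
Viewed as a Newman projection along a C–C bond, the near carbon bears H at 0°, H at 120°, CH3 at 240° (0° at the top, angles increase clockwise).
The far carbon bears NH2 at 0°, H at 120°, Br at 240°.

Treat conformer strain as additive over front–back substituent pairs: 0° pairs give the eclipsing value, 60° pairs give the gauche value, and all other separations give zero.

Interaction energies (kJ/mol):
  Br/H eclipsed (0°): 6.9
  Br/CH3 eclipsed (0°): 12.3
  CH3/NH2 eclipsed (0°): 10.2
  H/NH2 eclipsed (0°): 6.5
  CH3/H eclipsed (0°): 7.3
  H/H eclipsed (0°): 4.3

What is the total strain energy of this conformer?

23.1 kJ/mol

This conformer (eclipsed): H–NH2 eclipsed, H–H eclipsed, CH3–Br eclipsed; 6.5 + 4.3 + 12.3 = 23.1 kJ/mol.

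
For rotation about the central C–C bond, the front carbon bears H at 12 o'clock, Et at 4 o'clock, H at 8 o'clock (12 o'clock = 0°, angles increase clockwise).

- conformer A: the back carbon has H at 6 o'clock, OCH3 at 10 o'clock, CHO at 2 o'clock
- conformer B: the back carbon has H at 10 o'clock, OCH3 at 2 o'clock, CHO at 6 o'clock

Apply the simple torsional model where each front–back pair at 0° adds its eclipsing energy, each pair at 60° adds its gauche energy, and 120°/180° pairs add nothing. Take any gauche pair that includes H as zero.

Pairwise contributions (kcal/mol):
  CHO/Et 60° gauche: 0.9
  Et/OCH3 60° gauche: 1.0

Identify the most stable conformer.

A

A (staggered): Et(120°)/CHO(60°) gauche 0.9 → 0.9 kcal/mol.
B (staggered): Et(120°)/OCH3(60°) gauche 1.0; Et(120°)/CHO(180°) gauche 0.9 → 1.9 kcal/mol.
A has the lowest total (0.9 kcal/mol).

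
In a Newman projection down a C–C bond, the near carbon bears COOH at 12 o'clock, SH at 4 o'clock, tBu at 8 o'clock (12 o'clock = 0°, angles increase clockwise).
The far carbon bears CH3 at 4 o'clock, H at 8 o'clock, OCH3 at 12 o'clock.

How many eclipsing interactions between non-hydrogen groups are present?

Non-H eclipsing pairs: COOH(0°)/OCH3(0°); SH(120°)/CH3(120°) — 2 interactions.

2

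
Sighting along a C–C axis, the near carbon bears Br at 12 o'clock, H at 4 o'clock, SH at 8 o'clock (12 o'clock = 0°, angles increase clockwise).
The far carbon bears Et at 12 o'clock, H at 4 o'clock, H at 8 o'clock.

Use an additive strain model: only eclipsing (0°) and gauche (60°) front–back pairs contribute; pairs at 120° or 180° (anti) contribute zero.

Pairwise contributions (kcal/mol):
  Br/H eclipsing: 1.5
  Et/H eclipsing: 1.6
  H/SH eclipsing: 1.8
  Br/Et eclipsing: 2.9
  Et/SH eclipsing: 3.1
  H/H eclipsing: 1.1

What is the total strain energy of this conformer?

5.8 kcal/mol

This conformer (eclipsed): Br–Et eclipsed, H–H eclipsed, SH–H eclipsed; 2.9 + 1.1 + 1.8 = 5.8 kcal/mol.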